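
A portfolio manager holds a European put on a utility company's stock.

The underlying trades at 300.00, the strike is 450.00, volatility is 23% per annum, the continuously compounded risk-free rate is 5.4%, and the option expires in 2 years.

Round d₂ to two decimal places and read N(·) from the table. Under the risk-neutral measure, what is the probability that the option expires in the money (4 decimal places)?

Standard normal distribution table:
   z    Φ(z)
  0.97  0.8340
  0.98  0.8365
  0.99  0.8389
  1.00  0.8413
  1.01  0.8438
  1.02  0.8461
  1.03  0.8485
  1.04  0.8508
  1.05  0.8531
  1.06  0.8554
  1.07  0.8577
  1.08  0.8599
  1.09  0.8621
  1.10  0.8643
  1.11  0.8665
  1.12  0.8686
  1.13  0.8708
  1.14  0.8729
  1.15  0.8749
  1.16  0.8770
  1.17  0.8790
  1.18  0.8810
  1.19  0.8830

0.8599

T = 2;  σ√T = 0.3253
d₁ = [ln(300/450) + (0.054 + 0.23²/2)·2] / 0.3253 = [-0.4055 + 0.1609] / 0.3253 = -0.7519 ≈ -0.75
d₂ = d₁ − σ√T = -0.7519 − 0.3253 = -1.0772 ≈ -1.08
Risk-neutral Pr[S_T < K] = N(−d₂) = N(1.08) = 0.8599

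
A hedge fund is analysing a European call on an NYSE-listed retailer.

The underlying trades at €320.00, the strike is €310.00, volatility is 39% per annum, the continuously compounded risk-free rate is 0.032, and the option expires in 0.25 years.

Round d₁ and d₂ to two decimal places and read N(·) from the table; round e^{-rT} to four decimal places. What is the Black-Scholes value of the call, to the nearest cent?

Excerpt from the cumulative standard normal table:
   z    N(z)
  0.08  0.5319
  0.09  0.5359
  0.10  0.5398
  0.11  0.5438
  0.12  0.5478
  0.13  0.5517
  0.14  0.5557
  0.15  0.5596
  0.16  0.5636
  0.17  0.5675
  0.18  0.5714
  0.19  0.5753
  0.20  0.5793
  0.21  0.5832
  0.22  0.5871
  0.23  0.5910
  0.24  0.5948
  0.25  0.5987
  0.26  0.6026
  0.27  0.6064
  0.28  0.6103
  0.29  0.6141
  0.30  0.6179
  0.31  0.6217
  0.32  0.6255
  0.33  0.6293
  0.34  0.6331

€30.50

σ√T = 0.39 × 0.5000 = 0.1950
d₁ = [ln(320/310) + (0.032 + ½·0.39²)·0.25] / (σ√T) = (0.0317 + 0.0270) / 0.1950 = 0.3013 which rounds to 0.30
d₂ = 0.3013 − 0.1950 = 0.1063 which rounds to 0.11
exp(−rT) = exp(−0.032·0.25) = 0.9920
N(d₁) = N(0.30) = 0.6179;  N(d₂) = N(0.11) = 0.5438
C = 320·0.6179 − 310·0.9920·0.5438 = 197.7280 − 167.2294 = 30.4986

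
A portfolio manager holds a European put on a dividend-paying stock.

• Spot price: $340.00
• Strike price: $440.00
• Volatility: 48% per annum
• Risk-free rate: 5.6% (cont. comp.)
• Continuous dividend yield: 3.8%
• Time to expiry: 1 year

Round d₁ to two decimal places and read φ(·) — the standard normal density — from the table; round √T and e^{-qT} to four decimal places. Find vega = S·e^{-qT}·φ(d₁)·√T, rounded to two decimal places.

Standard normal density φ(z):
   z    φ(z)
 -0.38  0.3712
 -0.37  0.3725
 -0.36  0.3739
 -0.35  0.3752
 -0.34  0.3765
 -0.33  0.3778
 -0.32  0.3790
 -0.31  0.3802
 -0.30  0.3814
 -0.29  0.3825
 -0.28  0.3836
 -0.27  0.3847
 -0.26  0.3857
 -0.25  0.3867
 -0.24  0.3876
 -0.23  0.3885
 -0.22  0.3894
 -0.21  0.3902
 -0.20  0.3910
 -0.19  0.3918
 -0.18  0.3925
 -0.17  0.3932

126.25

T = 1;  σ√T = 0.4800
ln(S/K) + (r − q + σ²/2)T = ln(340/440) + (0.056 − 0.038 + 0.48²/2)·1 = -0.2578 + 0.1332 = -0.1246
d₁ = -0.1246 / 0.4800 = -0.2596 which rounds to -0.26
√T = √1 = 1.0000
φ(d₁) = φ(-0.26) = 0.3857
exp(−qT) = exp(−0.038·1) = 0.9627
vega = S·exp(−qT)·φ(d₁)·√T = 340·0.9627·0.3857·1.0000 = 126.2466
(The call has the same vega.)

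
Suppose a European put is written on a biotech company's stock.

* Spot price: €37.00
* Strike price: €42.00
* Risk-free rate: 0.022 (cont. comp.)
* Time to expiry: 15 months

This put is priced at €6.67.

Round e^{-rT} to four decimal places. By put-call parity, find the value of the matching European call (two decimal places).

€2.81

exp(−rT) = exp(−0.022·1.25) = 0.9729
Put-call parity: C − P = S − K·e^(−rT) = 37 − 42·0.9729 = 37 − 40.8618 = -3.8618
C = P + (C − P) = 6.67 + (-3.8618) = 2.8082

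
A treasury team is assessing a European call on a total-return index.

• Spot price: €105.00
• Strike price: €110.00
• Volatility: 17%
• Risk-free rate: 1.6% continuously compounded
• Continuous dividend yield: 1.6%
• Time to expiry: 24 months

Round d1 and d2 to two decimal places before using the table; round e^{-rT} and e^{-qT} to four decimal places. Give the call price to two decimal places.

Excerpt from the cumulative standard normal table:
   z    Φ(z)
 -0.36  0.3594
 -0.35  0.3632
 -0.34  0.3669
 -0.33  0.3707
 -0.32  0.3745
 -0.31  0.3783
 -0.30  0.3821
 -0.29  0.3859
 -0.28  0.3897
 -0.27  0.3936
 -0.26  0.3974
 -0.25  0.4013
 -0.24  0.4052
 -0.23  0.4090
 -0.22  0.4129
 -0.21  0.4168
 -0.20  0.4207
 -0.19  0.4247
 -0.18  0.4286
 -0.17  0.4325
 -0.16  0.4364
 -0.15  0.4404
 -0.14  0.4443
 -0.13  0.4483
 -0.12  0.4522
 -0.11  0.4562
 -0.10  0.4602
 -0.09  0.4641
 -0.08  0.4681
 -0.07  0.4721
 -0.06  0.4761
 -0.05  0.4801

σ√T = 0.17 × 1.4142 = 0.2404
d₁ = [ln(105/110) + (0.016 − 0.016 + 0.17²/2)·2] / 0.2404 = [-0.0465 + 0.0289] / 0.2404 = -0.0733 which rounds to -0.07
d₂ = d₁ − σ√T = -0.0733 − 0.2404 = -0.3137 which rounds to -0.31
exp(−qT) = exp(−0.016·2) = 0.9685;  exp(−rT) = exp(−0.016·2) = 0.9685
N(d₁) = N(-0.07) = 0.4721;  N(d₂) = N(-0.31) = 0.3783
C = 105·0.9685·0.4721 − 110·0.9685·0.3783 = 48.0090 − 40.3022 = 7.7068

€7.71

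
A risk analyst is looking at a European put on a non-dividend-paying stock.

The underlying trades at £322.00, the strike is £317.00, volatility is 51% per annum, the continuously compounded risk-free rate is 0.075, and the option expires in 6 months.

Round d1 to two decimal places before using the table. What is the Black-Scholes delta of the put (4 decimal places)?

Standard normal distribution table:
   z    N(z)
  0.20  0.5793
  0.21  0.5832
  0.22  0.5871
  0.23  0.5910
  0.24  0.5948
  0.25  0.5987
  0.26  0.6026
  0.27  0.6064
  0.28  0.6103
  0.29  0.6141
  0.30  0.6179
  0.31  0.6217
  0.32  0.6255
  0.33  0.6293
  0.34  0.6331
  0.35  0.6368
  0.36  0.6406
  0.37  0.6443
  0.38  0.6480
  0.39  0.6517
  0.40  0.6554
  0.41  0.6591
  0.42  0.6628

T = 0.5;  σ√T = 0.3606
ln(S/K) + (r + σ²/2)T = ln(322/317) + (0.075 + 0.51²/2)·0.5 = 0.0156 + 0.1025 = 0.1182
d₁ = 0.1182 / 0.3606 = 0.3277 ≈ 0.33
N(d₁) = N(0.33) = 0.6293
Δ_put = N(d₁) − 1 = 0.6293 − 1 = -0.3707

-0.3707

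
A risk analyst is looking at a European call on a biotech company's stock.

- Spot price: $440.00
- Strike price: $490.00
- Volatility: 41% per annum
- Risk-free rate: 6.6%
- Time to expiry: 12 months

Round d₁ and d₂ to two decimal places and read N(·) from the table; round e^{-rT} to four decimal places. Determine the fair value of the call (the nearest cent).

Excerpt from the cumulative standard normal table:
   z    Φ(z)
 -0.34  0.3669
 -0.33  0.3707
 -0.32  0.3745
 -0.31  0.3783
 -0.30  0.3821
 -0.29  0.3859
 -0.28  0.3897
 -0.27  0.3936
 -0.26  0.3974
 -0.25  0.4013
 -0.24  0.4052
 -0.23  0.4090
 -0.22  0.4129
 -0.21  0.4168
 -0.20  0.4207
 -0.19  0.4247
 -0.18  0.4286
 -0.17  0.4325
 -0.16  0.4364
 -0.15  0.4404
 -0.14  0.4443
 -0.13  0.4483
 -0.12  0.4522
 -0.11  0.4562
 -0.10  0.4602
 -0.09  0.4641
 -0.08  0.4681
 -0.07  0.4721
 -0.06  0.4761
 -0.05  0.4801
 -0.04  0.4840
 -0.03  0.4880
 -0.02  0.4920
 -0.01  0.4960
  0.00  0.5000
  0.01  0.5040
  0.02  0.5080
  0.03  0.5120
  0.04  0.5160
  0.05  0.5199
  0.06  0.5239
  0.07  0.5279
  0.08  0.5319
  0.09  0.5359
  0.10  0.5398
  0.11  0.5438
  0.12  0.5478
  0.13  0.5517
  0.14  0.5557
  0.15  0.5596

T = 1;  σ√T = 0.4100
d₁ = [ln(440/490) + (0.066 + 0.41²/2)·1] / 0.4100 = [-0.1076 + 0.1500] / 0.4100 = 0.1035 ⇒ 0.10
d₂ = d₁ − σ√T = 0.1035 − 0.4100 = -0.3065 ⇒ -0.31
exp(−rT) = exp(−0.066·1) = 0.9361
N(d₁) = N(0.10) = 0.5398;  N(d₂) = N(-0.31) = 0.3783
C = 440·0.5398 − 490·0.9361·0.3783 = 237.5120 − 173.5220 = 63.9900

$63.99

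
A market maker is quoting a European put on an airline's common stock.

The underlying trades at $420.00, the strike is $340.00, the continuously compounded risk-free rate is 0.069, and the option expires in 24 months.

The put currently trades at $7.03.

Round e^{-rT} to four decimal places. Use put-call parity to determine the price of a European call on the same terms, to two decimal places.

exp(−rT) = exp(−0.069·2) = 0.8711
Put-call parity: C − P = S − K·e^(−rT) = 420 − 340·0.8711 = 420 − 296.1740 = 123.8260
C = P + (C − P) = 7.03 + (123.8260) = 130.8560

$130.86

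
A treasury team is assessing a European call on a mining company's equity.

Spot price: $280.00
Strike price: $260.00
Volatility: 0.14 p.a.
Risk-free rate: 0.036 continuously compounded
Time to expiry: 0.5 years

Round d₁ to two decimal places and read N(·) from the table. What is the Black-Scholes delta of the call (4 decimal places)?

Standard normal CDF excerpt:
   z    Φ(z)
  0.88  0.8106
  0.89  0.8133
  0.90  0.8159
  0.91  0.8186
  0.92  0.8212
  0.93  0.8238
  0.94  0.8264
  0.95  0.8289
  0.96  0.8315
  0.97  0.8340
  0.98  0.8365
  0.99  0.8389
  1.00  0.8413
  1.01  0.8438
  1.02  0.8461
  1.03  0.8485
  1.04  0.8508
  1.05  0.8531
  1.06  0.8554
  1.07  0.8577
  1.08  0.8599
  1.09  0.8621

0.8365

T = 0.5;  σ√T = 0.0990
d₁ = [ln(280/260) + (0.036 + ½·0.14²)·0.5] / (σ√T) = (0.0741 + 0.0229) / 0.0990 = 0.9799 which rounds to 0.98
N(d₁) = N(0.98) = 0.8365
Δ_call = N(d₁) = 0.8365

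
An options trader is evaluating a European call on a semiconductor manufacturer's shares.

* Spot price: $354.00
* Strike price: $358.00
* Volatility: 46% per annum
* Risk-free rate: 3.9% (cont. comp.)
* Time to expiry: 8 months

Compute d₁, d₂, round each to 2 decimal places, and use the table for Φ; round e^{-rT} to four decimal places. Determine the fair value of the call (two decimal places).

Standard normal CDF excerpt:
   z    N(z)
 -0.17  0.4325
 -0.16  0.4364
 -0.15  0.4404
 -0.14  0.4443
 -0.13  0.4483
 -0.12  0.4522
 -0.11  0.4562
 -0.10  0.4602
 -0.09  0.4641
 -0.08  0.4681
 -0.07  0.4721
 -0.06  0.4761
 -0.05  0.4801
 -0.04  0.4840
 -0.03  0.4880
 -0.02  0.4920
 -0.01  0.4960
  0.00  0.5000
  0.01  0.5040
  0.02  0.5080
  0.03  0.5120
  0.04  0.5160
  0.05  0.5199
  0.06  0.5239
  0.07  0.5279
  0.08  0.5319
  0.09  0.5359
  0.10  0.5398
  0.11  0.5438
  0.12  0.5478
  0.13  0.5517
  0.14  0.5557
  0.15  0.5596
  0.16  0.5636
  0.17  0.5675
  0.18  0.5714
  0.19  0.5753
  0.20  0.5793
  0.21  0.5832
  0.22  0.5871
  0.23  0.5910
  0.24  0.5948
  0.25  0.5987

$55.60

T = 0.6667;  σ√T = 0.3756
d₁ = [ln(354/358) + (0.039 + 0.46²/2)·0.6667] / 0.3756 = [-0.0112 + 0.0965] / 0.3756 = 0.2271 → 0.23
d₂ = d₁ − σ√T = 0.2271 − 0.3756 = -0.1485 → -0.15
e^(−rT) = e^(−0.039·0.6667) = 0.9743
N(d₁) = N(0.23) = 0.5910;  N(d₂) = N(-0.15) = 0.4404
C = 354·0.5910 − 358·0.9743·0.4404 = 209.2140 − 153.6113 = 55.6027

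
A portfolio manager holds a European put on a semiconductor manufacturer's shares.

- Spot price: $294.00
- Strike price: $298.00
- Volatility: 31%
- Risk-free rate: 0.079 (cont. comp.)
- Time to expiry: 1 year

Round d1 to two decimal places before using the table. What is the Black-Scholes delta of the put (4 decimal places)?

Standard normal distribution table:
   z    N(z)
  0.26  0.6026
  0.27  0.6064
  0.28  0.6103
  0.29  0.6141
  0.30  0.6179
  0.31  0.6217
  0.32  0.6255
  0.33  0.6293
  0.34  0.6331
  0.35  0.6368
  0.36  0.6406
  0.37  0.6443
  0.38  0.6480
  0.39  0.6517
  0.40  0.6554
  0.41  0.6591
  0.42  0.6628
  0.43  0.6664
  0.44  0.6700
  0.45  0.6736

-0.3557

σ√T = 0.31 × 1.0000 = 0.3100
d₁ = [ln(294/298) + (0.079 + ½·0.31²)·1] / (σ√T) = (-0.0135 + 0.1270) / 0.3100 = 0.3662 which rounds to 0.37
N(d₁) = N(0.37) = 0.6443
Δ_put = N(d₁) − 1 = 0.6443 − 1 = -0.3557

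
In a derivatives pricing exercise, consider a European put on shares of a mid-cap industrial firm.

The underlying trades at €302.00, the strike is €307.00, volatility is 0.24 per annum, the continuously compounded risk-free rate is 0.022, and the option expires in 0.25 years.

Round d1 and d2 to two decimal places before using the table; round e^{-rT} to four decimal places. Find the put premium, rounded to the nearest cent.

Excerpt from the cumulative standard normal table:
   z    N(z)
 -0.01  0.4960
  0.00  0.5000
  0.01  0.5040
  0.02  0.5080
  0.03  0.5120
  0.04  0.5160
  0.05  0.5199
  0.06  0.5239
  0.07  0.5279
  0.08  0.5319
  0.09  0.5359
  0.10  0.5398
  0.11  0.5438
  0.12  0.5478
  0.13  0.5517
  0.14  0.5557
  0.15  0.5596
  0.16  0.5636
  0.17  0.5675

σ√T = 0.24 × 0.5000 = 0.1200
ln(S/K) + (r + σ²/2)T = ln(302/307) + (0.022 + 0.24²/2)·0.25 = -0.0164 + 0.0127 = -0.0037
d₁ = -0.0037 / 0.1200 = -0.0310 ≈ -0.03
d₂ = d₁ − σ√T = -0.0310 − 0.1200 = -0.1510 ≈ -0.15
exp(−rT) = exp(−0.022·0.25) = 0.9945
N(−d₂) = N(0.15) = 0.5596;  N(−d₁) = N(0.03) = 0.5120
P = 307·0.9945·0.5596 − 302·0.5120 = 170.8523 − 154.6240 = 16.2283

€16.23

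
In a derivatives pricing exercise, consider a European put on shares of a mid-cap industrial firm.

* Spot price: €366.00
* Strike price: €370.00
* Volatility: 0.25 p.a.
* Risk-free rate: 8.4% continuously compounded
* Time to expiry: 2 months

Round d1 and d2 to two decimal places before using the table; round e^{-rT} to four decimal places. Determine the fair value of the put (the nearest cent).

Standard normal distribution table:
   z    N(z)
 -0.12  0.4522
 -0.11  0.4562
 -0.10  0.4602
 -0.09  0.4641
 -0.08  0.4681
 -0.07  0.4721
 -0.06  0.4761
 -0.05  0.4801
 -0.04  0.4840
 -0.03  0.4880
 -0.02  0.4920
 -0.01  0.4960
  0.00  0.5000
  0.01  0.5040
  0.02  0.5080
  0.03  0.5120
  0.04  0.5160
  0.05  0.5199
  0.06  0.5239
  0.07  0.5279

σ√T = 0.25 × 0.4082 = 0.1021
ln(S/K) + (r + σ²/2)T = ln(366/370) + (0.084 + 0.25²/2)·0.1667 = -0.0109 + 0.0192 = 0.0083
d₁ = 0.0083 / 0.1021 = 0.0817 ≈ 0.08
d₂ = d₁ − σ√T = 0.0817 − 0.1021 = -0.0204 ≈ -0.02
e^(−rT) = e^(−0.084·0.1667) = 0.9861
P = 370·0.9861·N(0.02) − 366·N(-0.08) = 370·0.9861·0.5080 − 366·0.4681 = 185.3474 − 171.3246 = 14.0228

€14.02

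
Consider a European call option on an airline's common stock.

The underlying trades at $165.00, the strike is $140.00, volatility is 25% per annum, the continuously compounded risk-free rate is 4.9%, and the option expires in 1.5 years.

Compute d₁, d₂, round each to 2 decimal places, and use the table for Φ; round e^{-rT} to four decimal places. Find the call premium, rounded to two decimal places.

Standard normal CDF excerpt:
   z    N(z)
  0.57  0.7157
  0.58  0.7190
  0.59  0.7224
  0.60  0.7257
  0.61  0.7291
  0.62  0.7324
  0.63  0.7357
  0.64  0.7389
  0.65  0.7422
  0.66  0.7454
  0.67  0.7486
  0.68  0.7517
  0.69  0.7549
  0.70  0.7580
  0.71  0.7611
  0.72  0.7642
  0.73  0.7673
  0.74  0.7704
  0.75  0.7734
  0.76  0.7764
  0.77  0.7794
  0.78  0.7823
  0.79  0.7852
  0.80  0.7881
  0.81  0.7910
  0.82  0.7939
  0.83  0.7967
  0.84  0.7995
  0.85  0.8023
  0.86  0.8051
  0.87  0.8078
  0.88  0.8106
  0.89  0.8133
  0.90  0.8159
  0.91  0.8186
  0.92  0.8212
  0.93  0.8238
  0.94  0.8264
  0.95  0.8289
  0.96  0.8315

$40.66

σ√T = 0.25 × 1.2247 = 0.3062
d₁ = [ln(165/140) + (0.049 + 0.25²/2)·1.5] / 0.3062 = [0.1643 + 0.1204] / 0.3062 = 0.9298 which rounds to 0.93
d₂ = d₁ − σ√T = 0.9298 − 0.3062 = 0.6236 which rounds to 0.62
e^(−rT) = e^(−0.049·1.5) = 0.9291
C = 165·N(0.93) − 140·0.9291·N(0.62) = 165·0.8238 − 140·0.9291·0.7324 = 135.9270 − 95.2662 = 40.6608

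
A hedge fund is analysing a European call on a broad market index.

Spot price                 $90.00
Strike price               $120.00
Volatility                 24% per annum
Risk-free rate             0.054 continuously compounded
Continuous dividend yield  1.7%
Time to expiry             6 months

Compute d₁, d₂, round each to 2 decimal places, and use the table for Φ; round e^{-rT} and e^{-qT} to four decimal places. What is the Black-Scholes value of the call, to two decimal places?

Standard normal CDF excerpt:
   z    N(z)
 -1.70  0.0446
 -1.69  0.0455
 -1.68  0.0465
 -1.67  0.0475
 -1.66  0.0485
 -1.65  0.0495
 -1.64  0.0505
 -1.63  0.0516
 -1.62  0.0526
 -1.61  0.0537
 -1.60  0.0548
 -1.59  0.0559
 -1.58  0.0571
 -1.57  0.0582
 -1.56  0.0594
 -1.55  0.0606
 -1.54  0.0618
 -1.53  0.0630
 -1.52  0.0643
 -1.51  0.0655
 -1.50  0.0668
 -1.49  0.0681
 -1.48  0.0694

σ√T = 0.24 × 0.7071 = 0.1697
d₁ = [ln(90/120) + (0.054 − 0.017 + 0.24²/2)·0.5] / 0.1697 = [-0.2877 + 0.0329] / 0.1697 = -1.5013 ⇒ -1.50
d₂ = d₁ − σ√T = -1.5013 − 0.1697 = -1.6710 ⇒ -1.67
e^(−qT) = e^(−0.017·0.5) = 0.9915;  e^(−rT) = e^(−0.054·0.5) = 0.9734
N(d₁) = N(-1.50) = 0.0668;  N(d₂) = N(-1.67) = 0.0475
C = 90·0.9915·0.0668 − 120·0.9734·0.0475 = 5.9609 − 5.5484 = 0.4125

$0.41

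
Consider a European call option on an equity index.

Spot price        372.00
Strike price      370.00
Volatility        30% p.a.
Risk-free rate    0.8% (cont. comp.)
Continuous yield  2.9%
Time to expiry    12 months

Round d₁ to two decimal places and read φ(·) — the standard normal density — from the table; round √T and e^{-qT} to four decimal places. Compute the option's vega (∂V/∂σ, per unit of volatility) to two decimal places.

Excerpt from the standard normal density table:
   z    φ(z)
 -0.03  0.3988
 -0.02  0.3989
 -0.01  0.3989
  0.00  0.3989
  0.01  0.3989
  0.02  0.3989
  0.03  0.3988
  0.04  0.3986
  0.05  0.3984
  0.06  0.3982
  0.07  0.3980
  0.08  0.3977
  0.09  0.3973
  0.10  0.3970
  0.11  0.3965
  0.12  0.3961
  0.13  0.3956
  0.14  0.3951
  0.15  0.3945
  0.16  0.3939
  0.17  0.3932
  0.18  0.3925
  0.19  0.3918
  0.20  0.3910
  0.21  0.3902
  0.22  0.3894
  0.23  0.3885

σ√T = 0.3 × 1.0000 = 0.3000
d₁ = [ln(372/370) + (0.008 − 0.029 + ½·0.3²)·1] / (σ√T) = (0.0054 + 0.0240) / 0.3000 = 0.0980 which rounds to 0.10
√T = √1 = 1.0000
φ(d₁) = φ(0.10) = 0.3970
exp(−qT) = exp(−0.029·1) = 0.9714
vega = S·exp(−qT)·φ(d₁)·√T = 372·0.9714·0.3970·1.0000 = 143.4602

143.46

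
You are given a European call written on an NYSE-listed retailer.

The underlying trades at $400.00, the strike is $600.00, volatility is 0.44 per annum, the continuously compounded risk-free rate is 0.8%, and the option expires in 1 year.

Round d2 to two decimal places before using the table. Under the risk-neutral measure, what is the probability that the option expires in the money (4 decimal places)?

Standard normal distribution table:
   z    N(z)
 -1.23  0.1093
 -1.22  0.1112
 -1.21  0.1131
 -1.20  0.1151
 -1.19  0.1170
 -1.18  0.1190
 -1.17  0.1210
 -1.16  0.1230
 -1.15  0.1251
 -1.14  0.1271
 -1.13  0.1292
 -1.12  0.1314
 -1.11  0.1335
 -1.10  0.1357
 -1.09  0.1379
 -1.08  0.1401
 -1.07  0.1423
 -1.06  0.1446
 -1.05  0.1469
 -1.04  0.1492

σ√T = 0.44·√1 = 0.4400
d₁ = [ln(400/600) + (0.008 + 0.44²/2)·1] / 0.4400 = [-0.4055 + 0.1048] / 0.4400 = -0.6833 ≈ -0.68
d₂ = d₁ − σ√T = -0.6833 − 0.4400 = -1.1233 ≈ -1.12
Pr(exercise) under Q = N(d₂) = 0.1314

0.1314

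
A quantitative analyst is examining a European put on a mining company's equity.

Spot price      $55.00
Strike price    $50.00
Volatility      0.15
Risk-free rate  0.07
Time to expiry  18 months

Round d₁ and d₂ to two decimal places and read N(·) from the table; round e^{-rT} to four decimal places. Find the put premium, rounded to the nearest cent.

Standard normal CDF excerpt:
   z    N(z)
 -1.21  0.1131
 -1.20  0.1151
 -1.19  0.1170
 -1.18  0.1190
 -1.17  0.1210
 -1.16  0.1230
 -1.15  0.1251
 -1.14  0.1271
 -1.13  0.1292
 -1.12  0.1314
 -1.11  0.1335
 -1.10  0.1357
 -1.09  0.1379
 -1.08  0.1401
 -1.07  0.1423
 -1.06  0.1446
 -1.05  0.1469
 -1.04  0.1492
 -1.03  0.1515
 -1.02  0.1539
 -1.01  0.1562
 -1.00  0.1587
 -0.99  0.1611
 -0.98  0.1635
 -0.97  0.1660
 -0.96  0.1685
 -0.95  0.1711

σ√T = 0.15·√1.5 = 0.1837
d₁ = [ln(55/50) + (0.07 + 0.15²/2)·1.5] / 0.1837 = [0.0953 + 0.1219] / 0.1837 = 1.1822 ≈ 1.18
d₂ = d₁ − σ√T = 1.1822 − 0.1837 = 0.9985 ≈ 1.00
exp(−rT) = exp(−0.07·1.5) = 0.9003
N(−d₂) = N(-1.00) = 0.1587;  N(−d₁) = N(-1.18) = 0.1190
P = 50·0.9003·0.1587 − 55·0.1190 = 7.1439 − 6.5450 = 0.5989

$0.60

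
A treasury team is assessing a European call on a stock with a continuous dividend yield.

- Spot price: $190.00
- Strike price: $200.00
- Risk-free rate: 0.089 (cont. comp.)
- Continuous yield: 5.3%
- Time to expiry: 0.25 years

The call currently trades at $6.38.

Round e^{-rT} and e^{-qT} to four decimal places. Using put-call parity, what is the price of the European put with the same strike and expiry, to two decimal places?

$14.49

e^(−qT) = e^(−0.053·0.25) = 0.9868;  e^(−rT) = e^(−0.089·0.25) = 0.9780
Put-call parity: C − P = S·e^(−qT) − K·e^(−rT) = 190·0.9868 − 200·0.9780 = 187.4920 − 195.6000 = -8.1080
P = C − (C − P) = 6.38 − (-8.1080) = 14.4880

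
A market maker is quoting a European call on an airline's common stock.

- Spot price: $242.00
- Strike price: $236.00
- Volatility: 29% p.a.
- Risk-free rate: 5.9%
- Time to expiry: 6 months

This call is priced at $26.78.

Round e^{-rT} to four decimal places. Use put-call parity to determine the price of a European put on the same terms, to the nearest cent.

$13.91

e^(−rT) = e^(−0.059·0.5) = 0.9709
Put-call parity: C − P = S − K·e^(−rT) = 242 − 236·0.9709 = 242 − 229.1324 = 12.8676
P = C − (C − P) = 26.78 − (12.8676) = 13.9124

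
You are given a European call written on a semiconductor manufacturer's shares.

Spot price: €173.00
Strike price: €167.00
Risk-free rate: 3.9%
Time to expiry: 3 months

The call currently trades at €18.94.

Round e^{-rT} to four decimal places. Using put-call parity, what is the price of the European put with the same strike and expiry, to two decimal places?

€11.32

e^(−rT) = e^(−0.039·0.25) = 0.9903
Put-call parity: C − P = S − K·e^(−rT) = 173 − 167·0.9903 = 173 − 165.3801 = 7.6199
P = C − (C − P) = 18.94 − (7.6199) = 11.3201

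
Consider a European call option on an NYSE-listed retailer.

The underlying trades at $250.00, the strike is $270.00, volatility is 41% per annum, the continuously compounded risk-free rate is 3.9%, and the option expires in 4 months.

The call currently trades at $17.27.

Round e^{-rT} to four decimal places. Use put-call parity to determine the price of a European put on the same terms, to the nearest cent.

$33.79

exp(−rT) = exp(−0.039·0.3333) = 0.9871
Put-call parity: C − P = S − K·e^(−rT) = 250 − 270·0.9871 = 250 − 266.5170 = -16.5170
P = C − (C − P) = 17.27 − (-16.5170) = 33.7870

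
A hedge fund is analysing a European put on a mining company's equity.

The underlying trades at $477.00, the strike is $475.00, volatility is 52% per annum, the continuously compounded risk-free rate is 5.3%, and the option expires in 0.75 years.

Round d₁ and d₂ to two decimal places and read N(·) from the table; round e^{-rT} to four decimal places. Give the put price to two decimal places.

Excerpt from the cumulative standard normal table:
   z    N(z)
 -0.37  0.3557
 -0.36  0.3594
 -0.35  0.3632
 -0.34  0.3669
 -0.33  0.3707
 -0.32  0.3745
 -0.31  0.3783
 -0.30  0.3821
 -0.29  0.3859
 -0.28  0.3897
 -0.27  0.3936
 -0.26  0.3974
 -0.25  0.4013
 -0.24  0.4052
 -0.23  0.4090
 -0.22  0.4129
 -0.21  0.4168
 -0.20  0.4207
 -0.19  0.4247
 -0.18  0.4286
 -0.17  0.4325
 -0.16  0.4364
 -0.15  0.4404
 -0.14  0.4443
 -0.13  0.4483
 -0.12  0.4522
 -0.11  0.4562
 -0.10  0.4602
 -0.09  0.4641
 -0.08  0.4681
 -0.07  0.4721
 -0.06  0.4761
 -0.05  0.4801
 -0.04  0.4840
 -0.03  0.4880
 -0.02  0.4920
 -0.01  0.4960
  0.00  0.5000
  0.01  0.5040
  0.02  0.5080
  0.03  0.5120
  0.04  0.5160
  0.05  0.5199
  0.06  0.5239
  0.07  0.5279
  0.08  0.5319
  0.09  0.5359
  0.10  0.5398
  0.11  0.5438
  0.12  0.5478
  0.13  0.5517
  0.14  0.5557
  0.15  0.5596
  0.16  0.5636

$73.20

σ√T = 0.52 × 0.8660 = 0.4503
d₁ = [ln(477/475) + (0.053 + 0.52²/2)·0.75] / 0.4503 = [0.0042 + 0.1411] / 0.4503 = 0.3228 → 0.32
d₂ = d₁ − σ√T = 0.3228 − 0.4503 = -0.1276 → -0.13
exp(−rT) = exp(−0.053·0.75) = 0.9610
N(−d₂) = N(0.13) = 0.5517;  N(−d₁) = N(-0.32) = 0.3745
P = 475·0.9610·0.5517 − 477·0.3745 = 251.8373 − 178.6365 = 73.2008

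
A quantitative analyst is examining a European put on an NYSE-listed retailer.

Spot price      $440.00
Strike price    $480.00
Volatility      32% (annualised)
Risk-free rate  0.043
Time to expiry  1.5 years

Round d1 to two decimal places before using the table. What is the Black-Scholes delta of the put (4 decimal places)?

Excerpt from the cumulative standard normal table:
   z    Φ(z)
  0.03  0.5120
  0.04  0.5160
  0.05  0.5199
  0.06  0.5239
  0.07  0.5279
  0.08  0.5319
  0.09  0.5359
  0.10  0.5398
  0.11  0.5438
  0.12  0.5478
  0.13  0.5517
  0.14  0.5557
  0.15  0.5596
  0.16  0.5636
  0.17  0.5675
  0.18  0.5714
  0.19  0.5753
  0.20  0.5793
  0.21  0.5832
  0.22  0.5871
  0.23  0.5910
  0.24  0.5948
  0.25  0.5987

T = 1.5;  σ√T = 0.3919
d₁ = [ln(440/480) + (0.043 + ½·0.32²)·1.5] / (σ√T) = (-0.0870 + 0.1413) / 0.3919 = 0.1385 ≈ 0.14
N(d₁) = N(0.14) = 0.5557
Δ_put = N(d₁) − 1 = 0.5557 − 1 = -0.4443

-0.4443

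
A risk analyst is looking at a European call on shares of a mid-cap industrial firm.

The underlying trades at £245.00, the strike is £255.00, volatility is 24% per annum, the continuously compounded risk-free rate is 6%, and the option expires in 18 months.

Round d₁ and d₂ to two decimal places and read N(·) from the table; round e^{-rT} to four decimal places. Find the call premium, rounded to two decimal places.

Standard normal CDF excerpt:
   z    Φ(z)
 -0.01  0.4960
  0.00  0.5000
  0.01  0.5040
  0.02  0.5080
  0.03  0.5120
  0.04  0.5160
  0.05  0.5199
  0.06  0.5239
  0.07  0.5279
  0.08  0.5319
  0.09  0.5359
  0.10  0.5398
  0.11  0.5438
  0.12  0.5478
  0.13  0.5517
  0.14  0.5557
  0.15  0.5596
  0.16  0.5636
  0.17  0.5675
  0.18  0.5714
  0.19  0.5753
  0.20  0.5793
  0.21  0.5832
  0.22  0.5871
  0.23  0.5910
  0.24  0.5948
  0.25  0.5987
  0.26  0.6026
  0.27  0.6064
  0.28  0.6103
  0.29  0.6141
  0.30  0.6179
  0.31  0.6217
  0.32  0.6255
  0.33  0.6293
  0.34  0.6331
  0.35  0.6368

T = 1.5;  σ√T = 0.2939
d₁ = [ln(245/255) + (0.06 + ½·0.24²)·1.5] / (σ√T) = (-0.0400 + 0.1332) / 0.2939 = 0.3171 which rounds to 0.32
d₂ = 0.3171 − 0.2939 = 0.0231 which rounds to 0.02
e^(−rT) = e^(−0.06·1.5) = 0.9139
N(d₁) = N(0.32) = 0.6255;  N(d₂) = N(0.02) = 0.5080
C = 245·0.6255 − 255·0.9139·0.5080 = 153.2475 − 118.3866 = 34.8609

£34.86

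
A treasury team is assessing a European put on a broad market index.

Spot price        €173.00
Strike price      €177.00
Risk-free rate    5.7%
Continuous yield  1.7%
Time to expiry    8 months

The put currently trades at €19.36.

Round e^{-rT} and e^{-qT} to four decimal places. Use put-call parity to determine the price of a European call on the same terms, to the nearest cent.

e^(−qT) = e^(−0.017·0.6667) = 0.9887;  e^(−rT) = e^(−0.057·0.6667) = 0.9627
Put-call parity: C − P = S·e^(−qT) − K·e^(−rT) = 173·0.9887 − 177·0.9627 = 171.0451 − 170.3979 = 0.6472
C = P + (C − P) = 19.36 + (0.6472) = 20.0072

€20.01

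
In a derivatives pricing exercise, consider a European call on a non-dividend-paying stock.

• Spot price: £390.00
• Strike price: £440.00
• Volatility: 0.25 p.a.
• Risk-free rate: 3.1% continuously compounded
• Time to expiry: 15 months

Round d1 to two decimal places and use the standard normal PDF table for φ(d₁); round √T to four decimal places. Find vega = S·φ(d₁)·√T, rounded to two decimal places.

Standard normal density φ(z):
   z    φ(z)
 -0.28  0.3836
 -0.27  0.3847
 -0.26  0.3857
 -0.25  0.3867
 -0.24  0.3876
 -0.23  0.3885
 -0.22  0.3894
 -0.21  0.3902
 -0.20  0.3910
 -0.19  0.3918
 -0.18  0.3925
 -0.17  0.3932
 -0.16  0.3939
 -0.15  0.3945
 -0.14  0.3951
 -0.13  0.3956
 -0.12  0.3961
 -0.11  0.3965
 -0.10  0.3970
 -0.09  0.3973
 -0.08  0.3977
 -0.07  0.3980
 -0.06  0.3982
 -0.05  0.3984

172.01

σ√T = 0.25 × 1.1180 = 0.2795
d₁ = [ln(390/440) + (0.031 + ½·0.25²)·1.25] / (σ√T) = (-0.1206 + 0.0778) / 0.2795 = -0.1532 ⇒ -0.15
√T = √1.25 = 1.1180
φ(d₁) = φ(-0.15) = 0.3945
vega = S·φ(d₁)·√T = 390·0.3945·1.1180 = 172.0099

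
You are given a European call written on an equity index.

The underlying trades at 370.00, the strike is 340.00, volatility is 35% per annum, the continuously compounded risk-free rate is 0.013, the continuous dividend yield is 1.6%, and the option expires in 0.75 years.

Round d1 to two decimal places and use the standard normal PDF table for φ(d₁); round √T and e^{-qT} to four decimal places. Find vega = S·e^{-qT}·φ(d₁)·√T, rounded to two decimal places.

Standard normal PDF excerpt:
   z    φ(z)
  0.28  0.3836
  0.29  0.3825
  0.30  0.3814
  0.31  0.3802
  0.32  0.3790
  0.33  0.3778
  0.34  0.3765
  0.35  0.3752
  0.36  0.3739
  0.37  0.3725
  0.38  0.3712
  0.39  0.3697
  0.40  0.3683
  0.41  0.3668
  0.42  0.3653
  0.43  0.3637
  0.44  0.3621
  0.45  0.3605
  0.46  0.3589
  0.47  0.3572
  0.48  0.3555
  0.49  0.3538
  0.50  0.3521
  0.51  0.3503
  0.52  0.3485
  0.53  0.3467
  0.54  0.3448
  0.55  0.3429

σ√T = 0.35 × 0.8660 = 0.3031
d₁ = [ln(370/340) + (0.013 − 0.016 + ½·0.35²)·0.75] / (σ√T) = (0.0846 + 0.0437) / 0.3031 = 0.4231 ≈ 0.42
√T = √0.75 = 0.8660
φ(d₁) = φ(0.42) = 0.3653
e^(−qT) = e^(−0.016·0.75) = 0.9881
vega = S·e^(−qT)·φ(d₁)·√T = 370·0.9881·0.3653·0.8660 = 115.6565

115.66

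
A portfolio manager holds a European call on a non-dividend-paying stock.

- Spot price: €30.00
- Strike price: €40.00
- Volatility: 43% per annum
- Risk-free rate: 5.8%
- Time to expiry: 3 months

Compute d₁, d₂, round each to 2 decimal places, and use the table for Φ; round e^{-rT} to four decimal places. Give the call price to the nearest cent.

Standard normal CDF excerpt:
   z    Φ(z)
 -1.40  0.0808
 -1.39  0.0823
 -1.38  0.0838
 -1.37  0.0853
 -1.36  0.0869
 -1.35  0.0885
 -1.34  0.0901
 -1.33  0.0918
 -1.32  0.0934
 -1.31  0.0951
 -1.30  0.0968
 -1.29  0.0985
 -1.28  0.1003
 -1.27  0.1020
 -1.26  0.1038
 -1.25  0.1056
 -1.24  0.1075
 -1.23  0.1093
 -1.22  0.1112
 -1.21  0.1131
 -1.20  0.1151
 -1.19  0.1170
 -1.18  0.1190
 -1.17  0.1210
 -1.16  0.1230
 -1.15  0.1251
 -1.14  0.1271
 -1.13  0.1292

€0.39

σ√T = 0.43 × 0.5000 = 0.2150
d₁ = [ln(30/40) + (0.058 + ½·0.43²)·0.25] / (σ√T) = (-0.2877 + 0.0376) / 0.2150 = -1.1631 → -1.16
d₂ = -1.1631 − 0.2150 = -1.3781 → -1.38
exp(−rT) = exp(−0.058·0.25) = 0.9856
C = 30·N(-1.16) − 40·0.9856·N(-1.38) = 30·0.1230 − 40·0.9856·0.0838 = 3.6900 − 3.3037 = 0.3863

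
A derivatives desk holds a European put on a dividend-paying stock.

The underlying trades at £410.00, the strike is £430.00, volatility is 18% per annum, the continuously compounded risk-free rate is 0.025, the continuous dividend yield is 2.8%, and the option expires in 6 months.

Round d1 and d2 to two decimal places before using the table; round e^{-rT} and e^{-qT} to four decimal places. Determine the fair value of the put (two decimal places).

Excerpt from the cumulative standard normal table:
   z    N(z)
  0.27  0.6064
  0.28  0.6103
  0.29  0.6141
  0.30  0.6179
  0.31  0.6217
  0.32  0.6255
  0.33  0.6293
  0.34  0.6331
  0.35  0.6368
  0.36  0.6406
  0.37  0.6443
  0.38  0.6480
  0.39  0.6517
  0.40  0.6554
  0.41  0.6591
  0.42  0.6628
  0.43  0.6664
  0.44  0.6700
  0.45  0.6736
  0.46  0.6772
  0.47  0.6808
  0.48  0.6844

T = 0.5;  σ√T = 0.1273
ln(S/K) + (r − q + σ²/2)T = ln(410/430) + (0.025 − 0.028 + 0.18²/2)·0.5 = -0.0476 + 0.0066 = -0.0410
d₁ = -0.0410 / 0.1273 = -0.3223 which rounds to -0.32
d₂ = d₁ − σ√T = -0.3223 − 0.1273 = -0.4496 which rounds to -0.45
exp(−qT) = exp(−0.028·0.5) = 0.9861;  exp(−rT) = exp(−0.025·0.5) = 0.9876
P = 430·0.9876·N(0.45) − 410·0.9861·N(0.32) = 430·0.9876·0.6736 − 410·0.9861·0.6255 = 286.0564 − 252.8903 = 33.1661

£33.17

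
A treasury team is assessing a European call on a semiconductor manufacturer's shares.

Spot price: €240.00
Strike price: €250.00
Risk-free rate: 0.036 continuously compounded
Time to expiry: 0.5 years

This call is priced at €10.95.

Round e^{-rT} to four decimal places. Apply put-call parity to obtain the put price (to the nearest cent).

exp(−rT) = exp(−0.036·0.5) = 0.9822
Put-call parity: C − P = S − K·e^(−rT) = 240 − 250·0.9822 = 240 − 245.5500 = -5.5500
P = C − (C − P) = 10.95 − (-5.5500) = 16.5000

€16.50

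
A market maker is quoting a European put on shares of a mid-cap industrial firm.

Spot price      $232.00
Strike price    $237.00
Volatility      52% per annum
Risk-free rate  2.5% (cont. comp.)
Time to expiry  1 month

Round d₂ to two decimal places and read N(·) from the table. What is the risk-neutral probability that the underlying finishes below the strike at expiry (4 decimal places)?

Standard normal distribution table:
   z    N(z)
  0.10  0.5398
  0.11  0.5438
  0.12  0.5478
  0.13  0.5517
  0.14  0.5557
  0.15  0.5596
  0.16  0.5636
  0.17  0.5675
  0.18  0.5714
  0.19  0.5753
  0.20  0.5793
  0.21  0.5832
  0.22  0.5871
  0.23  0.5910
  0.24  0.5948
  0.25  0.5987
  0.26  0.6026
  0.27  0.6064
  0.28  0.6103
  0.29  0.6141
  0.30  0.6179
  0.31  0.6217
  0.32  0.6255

σ√T = 0.52·√0.08333 = 0.1501
d₁ = [ln(232/237) + (0.025 + ½·0.52²)·0.08333] / (σ√T) = (-0.0213 + 0.0134) / 0.1501 = -0.0531 ⇒ -0.05
d₂ = -0.0531 − 0.1501 = -0.2032 ⇒ -0.20
Risk-neutral Pr[S_T < K] = N(−d₂) = N(0.20) = 0.5793

0.5793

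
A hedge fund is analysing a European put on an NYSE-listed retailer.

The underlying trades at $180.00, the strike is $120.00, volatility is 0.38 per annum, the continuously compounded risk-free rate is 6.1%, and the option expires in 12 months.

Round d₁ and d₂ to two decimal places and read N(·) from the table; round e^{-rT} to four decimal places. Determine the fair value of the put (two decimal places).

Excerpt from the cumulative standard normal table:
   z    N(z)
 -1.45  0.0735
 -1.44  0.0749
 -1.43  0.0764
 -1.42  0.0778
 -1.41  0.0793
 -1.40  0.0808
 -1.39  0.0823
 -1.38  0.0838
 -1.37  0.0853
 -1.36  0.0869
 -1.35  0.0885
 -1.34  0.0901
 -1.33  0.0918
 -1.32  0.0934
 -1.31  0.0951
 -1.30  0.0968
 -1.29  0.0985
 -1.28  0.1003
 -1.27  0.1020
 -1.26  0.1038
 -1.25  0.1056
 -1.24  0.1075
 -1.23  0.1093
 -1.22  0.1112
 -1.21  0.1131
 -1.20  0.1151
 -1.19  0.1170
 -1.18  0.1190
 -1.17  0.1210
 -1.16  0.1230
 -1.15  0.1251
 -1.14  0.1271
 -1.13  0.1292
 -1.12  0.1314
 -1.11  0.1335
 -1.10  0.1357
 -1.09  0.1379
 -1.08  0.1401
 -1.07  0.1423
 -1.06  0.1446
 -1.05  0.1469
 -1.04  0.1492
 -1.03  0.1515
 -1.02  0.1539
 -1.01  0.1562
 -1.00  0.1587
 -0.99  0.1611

$2.84

T = 1;  σ√T = 0.3800
d₁ = [ln(180/120) + (0.061 + ½·0.38²)·1] / (σ√T) = (0.4055 + 0.1332) / 0.3800 = 1.4175 ≈ 1.42
d₂ = 1.4175 − 0.3800 = 1.0375 ≈ 1.04
exp(−rT) = exp(−0.061·1) = 0.9408
N(−d₂) = N(-1.04) = 0.1492;  N(−d₁) = N(-1.42) = 0.0778
P = 120·0.9408·0.1492 − 180·0.0778 = 16.8441 − 14.0040 = 2.8401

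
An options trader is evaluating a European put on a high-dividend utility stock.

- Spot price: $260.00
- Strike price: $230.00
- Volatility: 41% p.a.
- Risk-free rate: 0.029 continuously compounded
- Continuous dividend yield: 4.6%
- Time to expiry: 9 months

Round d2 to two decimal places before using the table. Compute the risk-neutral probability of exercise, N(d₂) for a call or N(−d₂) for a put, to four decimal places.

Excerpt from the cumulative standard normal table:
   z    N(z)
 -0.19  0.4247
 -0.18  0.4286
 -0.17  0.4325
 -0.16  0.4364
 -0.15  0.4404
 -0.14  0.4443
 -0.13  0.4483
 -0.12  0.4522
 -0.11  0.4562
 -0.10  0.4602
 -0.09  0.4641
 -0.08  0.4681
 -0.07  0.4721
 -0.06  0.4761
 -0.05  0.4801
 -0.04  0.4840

0.4483

σ√T = 0.41 × 0.8660 = 0.3551
d₁ = [ln(260/230) + (0.029 − 0.046 + 0.41²/2)·0.75] / 0.3551 = [0.1226 + 0.0503] / 0.3551 = 0.4869 ≈ 0.49
d₂ = d₁ − σ√T = 0.4869 − 0.3551 = 0.1318 ≈ 0.13
Pr(exercise) under Q = N(−d₂) = N(-0.13) = 0.4483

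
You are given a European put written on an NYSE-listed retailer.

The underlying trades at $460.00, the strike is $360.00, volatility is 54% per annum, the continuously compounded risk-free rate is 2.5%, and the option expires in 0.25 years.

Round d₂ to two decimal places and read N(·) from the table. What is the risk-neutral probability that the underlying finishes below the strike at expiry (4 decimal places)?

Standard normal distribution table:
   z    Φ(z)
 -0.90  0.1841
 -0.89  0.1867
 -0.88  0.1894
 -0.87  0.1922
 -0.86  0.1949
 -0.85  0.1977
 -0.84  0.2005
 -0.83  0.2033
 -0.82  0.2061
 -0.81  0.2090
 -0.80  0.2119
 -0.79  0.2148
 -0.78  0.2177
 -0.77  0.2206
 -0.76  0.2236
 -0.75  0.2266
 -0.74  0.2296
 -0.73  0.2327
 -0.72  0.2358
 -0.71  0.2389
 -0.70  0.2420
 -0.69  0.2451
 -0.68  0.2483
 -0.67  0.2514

T = 0.25;  σ√T = 0.2700
d₁ = [ln(460/360) + (0.025 + 0.54²/2)·0.25] / 0.2700 = [0.2451 + 0.0427] / 0.2700 = 1.0660 which rounds to 1.07
d₂ = d₁ − σ√T = 1.0660 − 0.2700 = 0.7960 which rounds to 0.80
Pr(exercise) under Q = N(−d₂) = N(-0.80) = 0.2119

0.2119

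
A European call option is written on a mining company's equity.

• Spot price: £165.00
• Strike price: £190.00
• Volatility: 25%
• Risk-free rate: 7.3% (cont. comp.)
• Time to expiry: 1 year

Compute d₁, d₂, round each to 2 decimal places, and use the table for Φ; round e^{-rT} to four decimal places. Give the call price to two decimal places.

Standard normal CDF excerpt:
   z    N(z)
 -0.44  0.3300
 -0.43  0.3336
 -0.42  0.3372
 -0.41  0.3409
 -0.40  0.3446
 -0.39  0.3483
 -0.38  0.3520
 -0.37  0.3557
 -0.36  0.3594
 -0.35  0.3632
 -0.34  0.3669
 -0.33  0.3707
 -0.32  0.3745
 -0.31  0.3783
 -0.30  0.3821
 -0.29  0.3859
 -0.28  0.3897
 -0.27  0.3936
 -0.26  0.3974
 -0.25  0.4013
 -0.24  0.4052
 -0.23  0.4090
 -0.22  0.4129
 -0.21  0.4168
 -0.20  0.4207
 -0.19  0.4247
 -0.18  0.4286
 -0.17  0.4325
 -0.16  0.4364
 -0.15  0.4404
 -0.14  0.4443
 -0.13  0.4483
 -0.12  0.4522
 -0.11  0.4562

£11.80

T = 1;  σ√T = 0.2500
d₁ = [ln(165/190) + (0.073 + ½·0.25²)·1] / (σ√T) = (-0.1411 + 0.1042) / 0.2500 = -0.1473 which rounds to -0.15
d₂ = -0.1473 − 0.2500 = -0.3973 which rounds to -0.40
exp(−rT) = exp(−0.073·1) = 0.9296
C = 165·N(-0.15) − 190·0.9296·N(-0.40) = 165·0.4404 − 190·0.9296·0.3446 = 72.6660 − 60.8646 = 11.8014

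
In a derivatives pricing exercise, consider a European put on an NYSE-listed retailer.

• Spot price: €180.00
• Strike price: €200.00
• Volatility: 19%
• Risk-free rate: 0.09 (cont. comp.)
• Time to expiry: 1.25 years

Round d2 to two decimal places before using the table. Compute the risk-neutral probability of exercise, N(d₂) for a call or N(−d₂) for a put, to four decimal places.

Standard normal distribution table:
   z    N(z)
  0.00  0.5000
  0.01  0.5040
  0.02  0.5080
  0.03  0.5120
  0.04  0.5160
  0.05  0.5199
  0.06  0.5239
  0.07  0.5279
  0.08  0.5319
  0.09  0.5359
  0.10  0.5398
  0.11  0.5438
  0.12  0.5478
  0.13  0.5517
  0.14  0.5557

0.5279

σ√T = 0.19·√1.25 = 0.2124
d₁ = [ln(180/200) + (0.09 + 0.19²/2)·1.25] / 0.2124 = [-0.1054 + 0.1351] / 0.2124 = 0.1398 which rounds to 0.14
d₂ = d₁ − σ√T = 0.1398 − 0.2124 = -0.0726 which rounds to -0.07
Risk-neutral Pr[S_T < K] = N(−d₂) = N(0.07) = 0.5279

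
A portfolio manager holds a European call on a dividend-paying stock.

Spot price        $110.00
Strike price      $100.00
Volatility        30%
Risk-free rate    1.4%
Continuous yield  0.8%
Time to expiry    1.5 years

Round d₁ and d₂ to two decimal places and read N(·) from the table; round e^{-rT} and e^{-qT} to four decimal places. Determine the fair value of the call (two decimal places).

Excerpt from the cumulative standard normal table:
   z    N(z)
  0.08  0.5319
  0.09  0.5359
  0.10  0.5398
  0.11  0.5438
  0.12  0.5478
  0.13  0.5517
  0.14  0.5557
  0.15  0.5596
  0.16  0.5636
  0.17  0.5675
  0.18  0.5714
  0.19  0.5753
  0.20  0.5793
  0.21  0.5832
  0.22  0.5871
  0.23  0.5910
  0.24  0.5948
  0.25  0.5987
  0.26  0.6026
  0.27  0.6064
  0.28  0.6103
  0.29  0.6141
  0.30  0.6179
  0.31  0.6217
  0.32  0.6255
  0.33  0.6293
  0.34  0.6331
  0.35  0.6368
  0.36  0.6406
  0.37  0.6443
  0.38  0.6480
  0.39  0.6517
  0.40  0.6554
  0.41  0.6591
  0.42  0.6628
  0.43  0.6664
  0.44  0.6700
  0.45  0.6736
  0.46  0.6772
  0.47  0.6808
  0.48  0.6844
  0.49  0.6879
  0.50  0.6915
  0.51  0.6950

T = 1.5;  σ√T = 0.3674
d₁ = [ln(110/100) + (0.014 − 0.008 + 0.3²/2)·1.5] / 0.3674 = [0.0953 + 0.0765] / 0.3674 = 0.4676 ≈ 0.47
d₂ = d₁ − σ√T = 0.4676 − 0.3674 = 0.1002 ≈ 0.10
exp(−qT) = exp(−0.008·1.5) = 0.9881;  exp(−rT) = exp(−0.014·1.5) = 0.9792
C = 110·0.9881·N(0.47) − 100·0.9792·N(0.10) = 110·0.9881·0.6808 − 100·0.9792·0.5398 = 73.9968 − 52.8572 = 21.1396

$21.14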